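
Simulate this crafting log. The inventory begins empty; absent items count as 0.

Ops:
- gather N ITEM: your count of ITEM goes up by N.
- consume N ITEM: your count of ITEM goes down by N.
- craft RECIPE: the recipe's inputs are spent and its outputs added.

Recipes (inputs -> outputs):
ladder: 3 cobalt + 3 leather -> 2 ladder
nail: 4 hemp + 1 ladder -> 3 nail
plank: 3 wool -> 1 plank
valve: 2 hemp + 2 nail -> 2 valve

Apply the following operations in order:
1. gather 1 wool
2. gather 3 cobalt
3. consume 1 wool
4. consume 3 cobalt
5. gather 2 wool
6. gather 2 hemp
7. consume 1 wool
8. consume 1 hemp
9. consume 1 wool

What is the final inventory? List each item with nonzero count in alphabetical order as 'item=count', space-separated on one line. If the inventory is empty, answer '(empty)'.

Answer: hemp=1

Derivation:
After 1 (gather 1 wool): wool=1
After 2 (gather 3 cobalt): cobalt=3 wool=1
After 3 (consume 1 wool): cobalt=3
After 4 (consume 3 cobalt): (empty)
After 5 (gather 2 wool): wool=2
After 6 (gather 2 hemp): hemp=2 wool=2
After 7 (consume 1 wool): hemp=2 wool=1
After 8 (consume 1 hemp): hemp=1 wool=1
After 9 (consume 1 wool): hemp=1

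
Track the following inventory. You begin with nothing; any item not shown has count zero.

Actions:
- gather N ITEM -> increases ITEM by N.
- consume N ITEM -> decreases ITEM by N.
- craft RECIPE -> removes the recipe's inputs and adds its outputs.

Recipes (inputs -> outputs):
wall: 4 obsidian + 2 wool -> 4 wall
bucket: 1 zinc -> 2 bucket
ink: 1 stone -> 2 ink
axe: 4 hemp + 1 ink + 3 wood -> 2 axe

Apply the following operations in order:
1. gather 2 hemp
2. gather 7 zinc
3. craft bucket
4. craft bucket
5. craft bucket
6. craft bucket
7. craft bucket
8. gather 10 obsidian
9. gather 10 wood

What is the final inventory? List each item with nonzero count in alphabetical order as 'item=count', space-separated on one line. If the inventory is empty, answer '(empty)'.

After 1 (gather 2 hemp): hemp=2
After 2 (gather 7 zinc): hemp=2 zinc=7
After 3 (craft bucket): bucket=2 hemp=2 zinc=6
After 4 (craft bucket): bucket=4 hemp=2 zinc=5
After 5 (craft bucket): bucket=6 hemp=2 zinc=4
After 6 (craft bucket): bucket=8 hemp=2 zinc=3
After 7 (craft bucket): bucket=10 hemp=2 zinc=2
After 8 (gather 10 obsidian): bucket=10 hemp=2 obsidian=10 zinc=2
After 9 (gather 10 wood): bucket=10 hemp=2 obsidian=10 wood=10 zinc=2

Answer: bucket=10 hemp=2 obsidian=10 wood=10 zinc=2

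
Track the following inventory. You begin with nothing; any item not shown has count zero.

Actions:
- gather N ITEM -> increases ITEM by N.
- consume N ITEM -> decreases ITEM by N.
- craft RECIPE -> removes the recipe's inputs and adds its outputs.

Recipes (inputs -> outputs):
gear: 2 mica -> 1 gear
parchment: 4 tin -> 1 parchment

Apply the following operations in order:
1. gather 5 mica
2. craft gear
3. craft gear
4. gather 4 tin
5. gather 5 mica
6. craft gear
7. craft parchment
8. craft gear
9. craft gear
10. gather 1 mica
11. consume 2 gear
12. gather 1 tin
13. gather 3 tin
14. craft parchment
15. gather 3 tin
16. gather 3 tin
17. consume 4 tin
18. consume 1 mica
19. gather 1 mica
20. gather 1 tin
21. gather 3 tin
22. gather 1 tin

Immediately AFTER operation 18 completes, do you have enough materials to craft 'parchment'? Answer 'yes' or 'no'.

Answer: no

Derivation:
After 1 (gather 5 mica): mica=5
After 2 (craft gear): gear=1 mica=3
After 3 (craft gear): gear=2 mica=1
After 4 (gather 4 tin): gear=2 mica=1 tin=4
After 5 (gather 5 mica): gear=2 mica=6 tin=4
After 6 (craft gear): gear=3 mica=4 tin=4
After 7 (craft parchment): gear=3 mica=4 parchment=1
After 8 (craft gear): gear=4 mica=2 parchment=1
After 9 (craft gear): gear=5 parchment=1
After 10 (gather 1 mica): gear=5 mica=1 parchment=1
After 11 (consume 2 gear): gear=3 mica=1 parchment=1
After 12 (gather 1 tin): gear=3 mica=1 parchment=1 tin=1
After 13 (gather 3 tin): gear=3 mica=1 parchment=1 tin=4
After 14 (craft parchment): gear=3 mica=1 parchment=2
After 15 (gather 3 tin): gear=3 mica=1 parchment=2 tin=3
After 16 (gather 3 tin): gear=3 mica=1 parchment=2 tin=6
After 17 (consume 4 tin): gear=3 mica=1 parchment=2 tin=2
After 18 (consume 1 mica): gear=3 parchment=2 tin=2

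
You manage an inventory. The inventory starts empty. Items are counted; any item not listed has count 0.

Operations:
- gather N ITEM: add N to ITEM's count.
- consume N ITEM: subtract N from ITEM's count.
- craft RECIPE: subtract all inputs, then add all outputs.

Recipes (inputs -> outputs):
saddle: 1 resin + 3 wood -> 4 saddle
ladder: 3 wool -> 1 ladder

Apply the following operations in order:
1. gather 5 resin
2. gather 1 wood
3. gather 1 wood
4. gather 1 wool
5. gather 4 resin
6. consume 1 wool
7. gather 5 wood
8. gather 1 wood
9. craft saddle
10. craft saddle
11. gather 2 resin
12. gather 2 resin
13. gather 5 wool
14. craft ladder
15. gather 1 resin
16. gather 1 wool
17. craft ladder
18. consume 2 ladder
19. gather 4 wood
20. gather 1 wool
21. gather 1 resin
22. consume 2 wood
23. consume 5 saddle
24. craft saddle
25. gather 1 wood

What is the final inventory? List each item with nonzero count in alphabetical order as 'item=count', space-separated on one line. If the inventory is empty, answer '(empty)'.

After 1 (gather 5 resin): resin=5
After 2 (gather 1 wood): resin=5 wood=1
After 3 (gather 1 wood): resin=5 wood=2
After 4 (gather 1 wool): resin=5 wood=2 wool=1
After 5 (gather 4 resin): resin=9 wood=2 wool=1
After 6 (consume 1 wool): resin=9 wood=2
After 7 (gather 5 wood): resin=9 wood=7
After 8 (gather 1 wood): resin=9 wood=8
After 9 (craft saddle): resin=8 saddle=4 wood=5
After 10 (craft saddle): resin=7 saddle=8 wood=2
After 11 (gather 2 resin): resin=9 saddle=8 wood=2
After 12 (gather 2 resin): resin=11 saddle=8 wood=2
After 13 (gather 5 wool): resin=11 saddle=8 wood=2 wool=5
After 14 (craft ladder): ladder=1 resin=11 saddle=8 wood=2 wool=2
After 15 (gather 1 resin): ladder=1 resin=12 saddle=8 wood=2 wool=2
After 16 (gather 1 wool): ladder=1 resin=12 saddle=8 wood=2 wool=3
After 17 (craft ladder): ladder=2 resin=12 saddle=8 wood=2
After 18 (consume 2 ladder): resin=12 saddle=8 wood=2
After 19 (gather 4 wood): resin=12 saddle=8 wood=6
After 20 (gather 1 wool): resin=12 saddle=8 wood=6 wool=1
After 21 (gather 1 resin): resin=13 saddle=8 wood=6 wool=1
After 22 (consume 2 wood): resin=13 saddle=8 wood=4 wool=1
After 23 (consume 5 saddle): resin=13 saddle=3 wood=4 wool=1
After 24 (craft saddle): resin=12 saddle=7 wood=1 wool=1
After 25 (gather 1 wood): resin=12 saddle=7 wood=2 wool=1

Answer: resin=12 saddle=7 wood=2 wool=1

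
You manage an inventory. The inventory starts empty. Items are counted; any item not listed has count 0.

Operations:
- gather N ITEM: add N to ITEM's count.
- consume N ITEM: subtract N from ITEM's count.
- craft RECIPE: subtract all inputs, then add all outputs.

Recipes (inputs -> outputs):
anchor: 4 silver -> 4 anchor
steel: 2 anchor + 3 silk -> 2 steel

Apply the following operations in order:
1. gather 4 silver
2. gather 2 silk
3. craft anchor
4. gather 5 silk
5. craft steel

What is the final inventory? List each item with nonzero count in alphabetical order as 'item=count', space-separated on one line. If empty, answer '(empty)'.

After 1 (gather 4 silver): silver=4
After 2 (gather 2 silk): silk=2 silver=4
After 3 (craft anchor): anchor=4 silk=2
After 4 (gather 5 silk): anchor=4 silk=7
After 5 (craft steel): anchor=2 silk=4 steel=2

Answer: anchor=2 silk=4 steel=2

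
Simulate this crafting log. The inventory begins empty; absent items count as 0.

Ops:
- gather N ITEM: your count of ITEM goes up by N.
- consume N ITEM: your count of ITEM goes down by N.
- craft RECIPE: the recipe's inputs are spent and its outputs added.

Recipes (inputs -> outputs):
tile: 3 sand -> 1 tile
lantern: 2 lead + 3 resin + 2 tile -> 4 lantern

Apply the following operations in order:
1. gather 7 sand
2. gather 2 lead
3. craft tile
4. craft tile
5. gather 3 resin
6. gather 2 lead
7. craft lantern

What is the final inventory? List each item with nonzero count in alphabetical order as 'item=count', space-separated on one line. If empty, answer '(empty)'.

After 1 (gather 7 sand): sand=7
After 2 (gather 2 lead): lead=2 sand=7
After 3 (craft tile): lead=2 sand=4 tile=1
After 4 (craft tile): lead=2 sand=1 tile=2
After 5 (gather 3 resin): lead=2 resin=3 sand=1 tile=2
After 6 (gather 2 lead): lead=4 resin=3 sand=1 tile=2
After 7 (craft lantern): lantern=4 lead=2 sand=1

Answer: lantern=4 lead=2 sand=1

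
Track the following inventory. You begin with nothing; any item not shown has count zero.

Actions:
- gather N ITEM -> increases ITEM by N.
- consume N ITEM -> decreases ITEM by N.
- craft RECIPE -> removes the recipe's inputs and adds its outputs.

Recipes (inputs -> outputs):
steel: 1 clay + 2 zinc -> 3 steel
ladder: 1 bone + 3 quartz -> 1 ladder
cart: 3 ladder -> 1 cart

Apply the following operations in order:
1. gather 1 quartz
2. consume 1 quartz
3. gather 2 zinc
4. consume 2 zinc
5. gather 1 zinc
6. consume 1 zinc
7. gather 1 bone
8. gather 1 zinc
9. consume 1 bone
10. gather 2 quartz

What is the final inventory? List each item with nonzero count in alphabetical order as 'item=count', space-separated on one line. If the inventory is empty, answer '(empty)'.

After 1 (gather 1 quartz): quartz=1
After 2 (consume 1 quartz): (empty)
After 3 (gather 2 zinc): zinc=2
After 4 (consume 2 zinc): (empty)
After 5 (gather 1 zinc): zinc=1
After 6 (consume 1 zinc): (empty)
After 7 (gather 1 bone): bone=1
After 8 (gather 1 zinc): bone=1 zinc=1
After 9 (consume 1 bone): zinc=1
After 10 (gather 2 quartz): quartz=2 zinc=1

Answer: quartz=2 zinc=1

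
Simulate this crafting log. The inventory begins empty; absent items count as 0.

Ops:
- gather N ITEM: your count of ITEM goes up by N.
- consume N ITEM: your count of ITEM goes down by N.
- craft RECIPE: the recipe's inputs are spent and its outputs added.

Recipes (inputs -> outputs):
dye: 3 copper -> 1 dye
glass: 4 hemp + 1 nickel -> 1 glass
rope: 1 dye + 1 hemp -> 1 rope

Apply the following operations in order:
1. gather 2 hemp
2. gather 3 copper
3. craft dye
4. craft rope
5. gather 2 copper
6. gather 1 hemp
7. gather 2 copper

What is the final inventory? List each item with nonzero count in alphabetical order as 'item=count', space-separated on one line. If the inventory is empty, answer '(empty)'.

After 1 (gather 2 hemp): hemp=2
After 2 (gather 3 copper): copper=3 hemp=2
After 3 (craft dye): dye=1 hemp=2
After 4 (craft rope): hemp=1 rope=1
After 5 (gather 2 copper): copper=2 hemp=1 rope=1
After 6 (gather 1 hemp): copper=2 hemp=2 rope=1
After 7 (gather 2 copper): copper=4 hemp=2 rope=1

Answer: copper=4 hemp=2 rope=1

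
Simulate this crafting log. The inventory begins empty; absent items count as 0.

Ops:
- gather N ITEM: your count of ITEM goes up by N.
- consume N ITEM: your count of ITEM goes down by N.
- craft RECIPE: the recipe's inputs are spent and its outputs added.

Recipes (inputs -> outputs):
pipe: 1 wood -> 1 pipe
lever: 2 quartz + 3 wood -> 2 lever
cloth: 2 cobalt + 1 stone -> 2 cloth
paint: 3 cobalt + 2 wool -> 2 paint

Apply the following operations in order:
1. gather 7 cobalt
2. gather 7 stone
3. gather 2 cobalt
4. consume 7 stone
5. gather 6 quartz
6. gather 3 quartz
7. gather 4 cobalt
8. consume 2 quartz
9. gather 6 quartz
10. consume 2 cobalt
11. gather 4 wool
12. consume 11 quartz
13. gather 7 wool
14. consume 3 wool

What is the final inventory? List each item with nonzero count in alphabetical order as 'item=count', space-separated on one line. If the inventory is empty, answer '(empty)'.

After 1 (gather 7 cobalt): cobalt=7
After 2 (gather 7 stone): cobalt=7 stone=7
After 3 (gather 2 cobalt): cobalt=9 stone=7
After 4 (consume 7 stone): cobalt=9
After 5 (gather 6 quartz): cobalt=9 quartz=6
After 6 (gather 3 quartz): cobalt=9 quartz=9
After 7 (gather 4 cobalt): cobalt=13 quartz=9
After 8 (consume 2 quartz): cobalt=13 quartz=7
After 9 (gather 6 quartz): cobalt=13 quartz=13
After 10 (consume 2 cobalt): cobalt=11 quartz=13
After 11 (gather 4 wool): cobalt=11 quartz=13 wool=4
After 12 (consume 11 quartz): cobalt=11 quartz=2 wool=4
After 13 (gather 7 wool): cobalt=11 quartz=2 wool=11
After 14 (consume 3 wool): cobalt=11 quartz=2 wool=8

Answer: cobalt=11 quartz=2 wool=8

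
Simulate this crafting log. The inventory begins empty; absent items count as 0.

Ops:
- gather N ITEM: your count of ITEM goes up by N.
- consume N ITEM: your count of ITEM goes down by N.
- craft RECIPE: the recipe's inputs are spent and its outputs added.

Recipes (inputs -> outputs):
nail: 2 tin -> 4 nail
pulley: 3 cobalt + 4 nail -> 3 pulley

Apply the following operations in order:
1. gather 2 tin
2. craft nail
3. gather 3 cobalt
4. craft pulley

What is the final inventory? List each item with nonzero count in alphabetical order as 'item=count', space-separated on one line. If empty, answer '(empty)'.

Answer: pulley=3

Derivation:
After 1 (gather 2 tin): tin=2
After 2 (craft nail): nail=4
After 3 (gather 3 cobalt): cobalt=3 nail=4
After 4 (craft pulley): pulley=3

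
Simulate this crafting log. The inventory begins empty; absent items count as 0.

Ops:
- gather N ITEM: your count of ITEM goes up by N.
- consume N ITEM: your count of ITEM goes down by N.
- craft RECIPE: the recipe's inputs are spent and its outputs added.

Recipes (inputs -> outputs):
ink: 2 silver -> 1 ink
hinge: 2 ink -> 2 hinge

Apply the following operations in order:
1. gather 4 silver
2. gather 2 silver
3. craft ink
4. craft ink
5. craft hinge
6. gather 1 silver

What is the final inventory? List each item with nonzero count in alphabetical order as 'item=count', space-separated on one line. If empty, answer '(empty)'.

After 1 (gather 4 silver): silver=4
After 2 (gather 2 silver): silver=6
After 3 (craft ink): ink=1 silver=4
After 4 (craft ink): ink=2 silver=2
After 5 (craft hinge): hinge=2 silver=2
After 6 (gather 1 silver): hinge=2 silver=3

Answer: hinge=2 silver=3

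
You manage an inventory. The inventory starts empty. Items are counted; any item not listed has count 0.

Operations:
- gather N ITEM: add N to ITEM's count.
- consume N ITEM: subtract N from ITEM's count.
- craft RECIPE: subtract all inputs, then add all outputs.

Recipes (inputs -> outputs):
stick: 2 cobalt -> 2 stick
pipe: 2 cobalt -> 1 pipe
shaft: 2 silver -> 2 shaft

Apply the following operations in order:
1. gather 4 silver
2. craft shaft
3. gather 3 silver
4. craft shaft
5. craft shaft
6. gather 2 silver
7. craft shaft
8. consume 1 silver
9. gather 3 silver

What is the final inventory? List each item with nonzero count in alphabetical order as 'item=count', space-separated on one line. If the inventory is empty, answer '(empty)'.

After 1 (gather 4 silver): silver=4
After 2 (craft shaft): shaft=2 silver=2
After 3 (gather 3 silver): shaft=2 silver=5
After 4 (craft shaft): shaft=4 silver=3
After 5 (craft shaft): shaft=6 silver=1
After 6 (gather 2 silver): shaft=6 silver=3
After 7 (craft shaft): shaft=8 silver=1
After 8 (consume 1 silver): shaft=8
After 9 (gather 3 silver): shaft=8 silver=3

Answer: shaft=8 silver=3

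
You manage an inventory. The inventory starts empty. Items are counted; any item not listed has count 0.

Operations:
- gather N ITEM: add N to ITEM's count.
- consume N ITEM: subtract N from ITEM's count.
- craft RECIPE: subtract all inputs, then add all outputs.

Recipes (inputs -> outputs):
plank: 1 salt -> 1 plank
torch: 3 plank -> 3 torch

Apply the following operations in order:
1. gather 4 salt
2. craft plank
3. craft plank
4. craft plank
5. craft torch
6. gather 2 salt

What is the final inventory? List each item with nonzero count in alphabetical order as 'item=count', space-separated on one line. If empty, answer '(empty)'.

Answer: salt=3 torch=3

Derivation:
After 1 (gather 4 salt): salt=4
After 2 (craft plank): plank=1 salt=3
After 3 (craft plank): plank=2 salt=2
After 4 (craft plank): plank=3 salt=1
After 5 (craft torch): salt=1 torch=3
After 6 (gather 2 salt): salt=3 torch=3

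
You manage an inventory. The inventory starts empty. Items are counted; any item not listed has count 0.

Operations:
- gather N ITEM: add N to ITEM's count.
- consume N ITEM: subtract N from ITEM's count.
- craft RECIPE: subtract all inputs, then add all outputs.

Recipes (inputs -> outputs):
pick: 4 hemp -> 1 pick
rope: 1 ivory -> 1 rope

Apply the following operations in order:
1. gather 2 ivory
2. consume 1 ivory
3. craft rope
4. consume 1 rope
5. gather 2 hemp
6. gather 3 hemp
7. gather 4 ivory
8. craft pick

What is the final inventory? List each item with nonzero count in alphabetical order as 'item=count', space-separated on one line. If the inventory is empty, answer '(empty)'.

After 1 (gather 2 ivory): ivory=2
After 2 (consume 1 ivory): ivory=1
After 3 (craft rope): rope=1
After 4 (consume 1 rope): (empty)
After 5 (gather 2 hemp): hemp=2
After 6 (gather 3 hemp): hemp=5
After 7 (gather 4 ivory): hemp=5 ivory=4
After 8 (craft pick): hemp=1 ivory=4 pick=1

Answer: hemp=1 ivory=4 pick=1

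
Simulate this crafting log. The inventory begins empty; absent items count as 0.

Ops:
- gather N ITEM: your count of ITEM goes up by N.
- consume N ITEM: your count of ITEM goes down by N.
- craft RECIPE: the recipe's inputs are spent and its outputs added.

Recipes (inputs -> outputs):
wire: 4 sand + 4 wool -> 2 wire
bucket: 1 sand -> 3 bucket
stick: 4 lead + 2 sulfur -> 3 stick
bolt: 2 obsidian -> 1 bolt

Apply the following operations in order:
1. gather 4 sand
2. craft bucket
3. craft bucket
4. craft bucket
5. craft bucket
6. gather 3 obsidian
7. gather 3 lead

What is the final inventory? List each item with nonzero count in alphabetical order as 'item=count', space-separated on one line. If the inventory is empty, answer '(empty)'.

Answer: bucket=12 lead=3 obsidian=3

Derivation:
After 1 (gather 4 sand): sand=4
After 2 (craft bucket): bucket=3 sand=3
After 3 (craft bucket): bucket=6 sand=2
After 4 (craft bucket): bucket=9 sand=1
After 5 (craft bucket): bucket=12
After 6 (gather 3 obsidian): bucket=12 obsidian=3
After 7 (gather 3 lead): bucket=12 lead=3 obsidian=3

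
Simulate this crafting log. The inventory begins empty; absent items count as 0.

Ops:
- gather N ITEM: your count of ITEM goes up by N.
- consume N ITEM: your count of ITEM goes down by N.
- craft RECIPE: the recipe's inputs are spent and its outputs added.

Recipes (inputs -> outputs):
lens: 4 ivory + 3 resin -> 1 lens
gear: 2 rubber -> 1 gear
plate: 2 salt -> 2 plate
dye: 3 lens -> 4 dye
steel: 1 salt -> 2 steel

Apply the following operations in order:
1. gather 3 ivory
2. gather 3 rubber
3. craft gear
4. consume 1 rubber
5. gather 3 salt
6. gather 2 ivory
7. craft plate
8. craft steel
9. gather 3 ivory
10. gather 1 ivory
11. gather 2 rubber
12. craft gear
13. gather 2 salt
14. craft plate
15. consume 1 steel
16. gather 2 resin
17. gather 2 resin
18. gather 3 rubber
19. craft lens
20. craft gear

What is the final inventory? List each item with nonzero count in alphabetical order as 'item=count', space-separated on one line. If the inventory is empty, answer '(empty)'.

After 1 (gather 3 ivory): ivory=3
After 2 (gather 3 rubber): ivory=3 rubber=3
After 3 (craft gear): gear=1 ivory=3 rubber=1
After 4 (consume 1 rubber): gear=1 ivory=3
After 5 (gather 3 salt): gear=1 ivory=3 salt=3
After 6 (gather 2 ivory): gear=1 ivory=5 salt=3
After 7 (craft plate): gear=1 ivory=5 plate=2 salt=1
After 8 (craft steel): gear=1 ivory=5 plate=2 steel=2
After 9 (gather 3 ivory): gear=1 ivory=8 plate=2 steel=2
After 10 (gather 1 ivory): gear=1 ivory=9 plate=2 steel=2
After 11 (gather 2 rubber): gear=1 ivory=9 plate=2 rubber=2 steel=2
After 12 (craft gear): gear=2 ivory=9 plate=2 steel=2
After 13 (gather 2 salt): gear=2 ivory=9 plate=2 salt=2 steel=2
After 14 (craft plate): gear=2 ivory=9 plate=4 steel=2
After 15 (consume 1 steel): gear=2 ivory=9 plate=4 steel=1
After 16 (gather 2 resin): gear=2 ivory=9 plate=4 resin=2 steel=1
After 17 (gather 2 resin): gear=2 ivory=9 plate=4 resin=4 steel=1
After 18 (gather 3 rubber): gear=2 ivory=9 plate=4 resin=4 rubber=3 steel=1
After 19 (craft lens): gear=2 ivory=5 lens=1 plate=4 resin=1 rubber=3 steel=1
After 20 (craft gear): gear=3 ivory=5 lens=1 plate=4 resin=1 rubber=1 steel=1

Answer: gear=3 ivory=5 lens=1 plate=4 resin=1 rubber=1 steel=1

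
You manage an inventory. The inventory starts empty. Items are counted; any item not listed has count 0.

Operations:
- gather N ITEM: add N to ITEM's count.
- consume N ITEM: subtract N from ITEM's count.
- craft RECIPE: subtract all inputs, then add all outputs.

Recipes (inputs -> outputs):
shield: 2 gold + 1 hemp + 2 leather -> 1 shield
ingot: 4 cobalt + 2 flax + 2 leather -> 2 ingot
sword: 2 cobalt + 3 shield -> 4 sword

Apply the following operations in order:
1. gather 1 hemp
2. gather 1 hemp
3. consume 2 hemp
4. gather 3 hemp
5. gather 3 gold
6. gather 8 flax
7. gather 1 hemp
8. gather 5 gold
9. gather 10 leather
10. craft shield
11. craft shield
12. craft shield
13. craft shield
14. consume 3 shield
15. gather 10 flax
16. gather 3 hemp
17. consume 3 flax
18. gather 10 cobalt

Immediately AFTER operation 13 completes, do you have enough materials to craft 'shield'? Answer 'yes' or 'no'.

Answer: no

Derivation:
After 1 (gather 1 hemp): hemp=1
After 2 (gather 1 hemp): hemp=2
After 3 (consume 2 hemp): (empty)
After 4 (gather 3 hemp): hemp=3
After 5 (gather 3 gold): gold=3 hemp=3
After 6 (gather 8 flax): flax=8 gold=3 hemp=3
After 7 (gather 1 hemp): flax=8 gold=3 hemp=4
After 8 (gather 5 gold): flax=8 gold=8 hemp=4
After 9 (gather 10 leather): flax=8 gold=8 hemp=4 leather=10
After 10 (craft shield): flax=8 gold=6 hemp=3 leather=8 shield=1
After 11 (craft shield): flax=8 gold=4 hemp=2 leather=6 shield=2
After 12 (craft shield): flax=8 gold=2 hemp=1 leather=4 shield=3
After 13 (craft shield): flax=8 leather=2 shield=4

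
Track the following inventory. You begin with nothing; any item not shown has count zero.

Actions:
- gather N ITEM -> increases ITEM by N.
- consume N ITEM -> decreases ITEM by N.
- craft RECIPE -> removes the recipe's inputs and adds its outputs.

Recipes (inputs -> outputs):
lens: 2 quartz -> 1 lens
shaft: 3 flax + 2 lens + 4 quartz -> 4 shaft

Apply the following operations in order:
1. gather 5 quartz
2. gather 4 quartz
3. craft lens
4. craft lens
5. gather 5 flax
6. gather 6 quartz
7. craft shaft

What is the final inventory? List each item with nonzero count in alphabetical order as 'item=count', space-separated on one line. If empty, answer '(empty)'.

Answer: flax=2 quartz=7 shaft=4

Derivation:
After 1 (gather 5 quartz): quartz=5
After 2 (gather 4 quartz): quartz=9
After 3 (craft lens): lens=1 quartz=7
After 4 (craft lens): lens=2 quartz=5
After 5 (gather 5 flax): flax=5 lens=2 quartz=5
After 6 (gather 6 quartz): flax=5 lens=2 quartz=11
After 7 (craft shaft): flax=2 quartz=7 shaft=4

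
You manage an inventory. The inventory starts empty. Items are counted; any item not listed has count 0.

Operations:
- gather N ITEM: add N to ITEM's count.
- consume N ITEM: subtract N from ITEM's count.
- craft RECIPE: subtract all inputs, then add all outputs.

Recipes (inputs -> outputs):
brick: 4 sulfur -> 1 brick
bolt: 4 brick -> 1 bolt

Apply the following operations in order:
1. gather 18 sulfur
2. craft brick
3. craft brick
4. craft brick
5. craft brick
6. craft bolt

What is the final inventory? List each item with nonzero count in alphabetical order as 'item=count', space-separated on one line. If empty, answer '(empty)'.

Answer: bolt=1 sulfur=2

Derivation:
After 1 (gather 18 sulfur): sulfur=18
After 2 (craft brick): brick=1 sulfur=14
After 3 (craft brick): brick=2 sulfur=10
After 4 (craft brick): brick=3 sulfur=6
After 5 (craft brick): brick=4 sulfur=2
After 6 (craft bolt): bolt=1 sulfur=2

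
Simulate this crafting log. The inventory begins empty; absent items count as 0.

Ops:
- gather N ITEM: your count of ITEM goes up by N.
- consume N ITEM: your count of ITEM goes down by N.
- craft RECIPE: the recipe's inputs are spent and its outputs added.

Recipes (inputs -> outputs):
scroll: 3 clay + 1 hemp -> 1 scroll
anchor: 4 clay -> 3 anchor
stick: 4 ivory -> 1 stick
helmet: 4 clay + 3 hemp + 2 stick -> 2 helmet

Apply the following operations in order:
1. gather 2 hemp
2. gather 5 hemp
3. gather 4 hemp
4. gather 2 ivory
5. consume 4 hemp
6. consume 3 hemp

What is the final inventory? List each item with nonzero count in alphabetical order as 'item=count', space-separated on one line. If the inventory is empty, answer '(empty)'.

Answer: hemp=4 ivory=2

Derivation:
After 1 (gather 2 hemp): hemp=2
After 2 (gather 5 hemp): hemp=7
After 3 (gather 4 hemp): hemp=11
After 4 (gather 2 ivory): hemp=11 ivory=2
After 5 (consume 4 hemp): hemp=7 ivory=2
After 6 (consume 3 hemp): hemp=4 ivory=2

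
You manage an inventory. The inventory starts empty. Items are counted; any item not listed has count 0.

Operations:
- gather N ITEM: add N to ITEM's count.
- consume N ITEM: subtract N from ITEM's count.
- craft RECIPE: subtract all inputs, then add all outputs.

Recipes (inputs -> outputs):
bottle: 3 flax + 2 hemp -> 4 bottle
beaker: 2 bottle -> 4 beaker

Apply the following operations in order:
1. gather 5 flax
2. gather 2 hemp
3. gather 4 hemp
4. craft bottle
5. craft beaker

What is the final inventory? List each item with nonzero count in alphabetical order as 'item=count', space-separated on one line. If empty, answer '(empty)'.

Answer: beaker=4 bottle=2 flax=2 hemp=4

Derivation:
After 1 (gather 5 flax): flax=5
After 2 (gather 2 hemp): flax=5 hemp=2
After 3 (gather 4 hemp): flax=5 hemp=6
After 4 (craft bottle): bottle=4 flax=2 hemp=4
After 5 (craft beaker): beaker=4 bottle=2 flax=2 hemp=4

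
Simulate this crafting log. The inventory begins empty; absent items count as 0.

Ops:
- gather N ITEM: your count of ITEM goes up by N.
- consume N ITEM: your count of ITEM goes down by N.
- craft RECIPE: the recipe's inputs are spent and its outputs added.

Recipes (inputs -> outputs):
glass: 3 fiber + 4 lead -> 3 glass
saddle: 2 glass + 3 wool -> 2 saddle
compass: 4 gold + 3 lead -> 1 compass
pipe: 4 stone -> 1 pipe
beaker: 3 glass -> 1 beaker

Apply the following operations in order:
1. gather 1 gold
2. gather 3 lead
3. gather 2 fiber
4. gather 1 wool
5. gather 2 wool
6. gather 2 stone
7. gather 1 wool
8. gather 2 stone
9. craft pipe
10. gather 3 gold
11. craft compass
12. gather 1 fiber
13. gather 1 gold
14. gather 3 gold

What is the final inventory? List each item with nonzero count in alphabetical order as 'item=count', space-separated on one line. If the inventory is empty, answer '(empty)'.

Answer: compass=1 fiber=3 gold=4 pipe=1 wool=4

Derivation:
After 1 (gather 1 gold): gold=1
After 2 (gather 3 lead): gold=1 lead=3
After 3 (gather 2 fiber): fiber=2 gold=1 lead=3
After 4 (gather 1 wool): fiber=2 gold=1 lead=3 wool=1
After 5 (gather 2 wool): fiber=2 gold=1 lead=3 wool=3
After 6 (gather 2 stone): fiber=2 gold=1 lead=3 stone=2 wool=3
After 7 (gather 1 wool): fiber=2 gold=1 lead=3 stone=2 wool=4
After 8 (gather 2 stone): fiber=2 gold=1 lead=3 stone=4 wool=4
After 9 (craft pipe): fiber=2 gold=1 lead=3 pipe=1 wool=4
After 10 (gather 3 gold): fiber=2 gold=4 lead=3 pipe=1 wool=4
After 11 (craft compass): compass=1 fiber=2 pipe=1 wool=4
After 12 (gather 1 fiber): compass=1 fiber=3 pipe=1 wool=4
After 13 (gather 1 gold): compass=1 fiber=3 gold=1 pipe=1 wool=4
After 14 (gather 3 gold): compass=1 fiber=3 gold=4 pipe=1 wool=4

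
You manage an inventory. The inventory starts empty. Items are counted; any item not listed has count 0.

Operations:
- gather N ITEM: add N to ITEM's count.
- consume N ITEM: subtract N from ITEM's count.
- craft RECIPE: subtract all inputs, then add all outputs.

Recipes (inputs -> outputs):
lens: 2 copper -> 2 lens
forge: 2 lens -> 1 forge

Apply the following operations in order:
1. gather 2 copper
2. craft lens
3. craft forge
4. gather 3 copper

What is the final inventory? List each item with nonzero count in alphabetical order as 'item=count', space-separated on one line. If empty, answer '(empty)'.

Answer: copper=3 forge=1

Derivation:
After 1 (gather 2 copper): copper=2
After 2 (craft lens): lens=2
After 3 (craft forge): forge=1
After 4 (gather 3 copper): copper=3 forge=1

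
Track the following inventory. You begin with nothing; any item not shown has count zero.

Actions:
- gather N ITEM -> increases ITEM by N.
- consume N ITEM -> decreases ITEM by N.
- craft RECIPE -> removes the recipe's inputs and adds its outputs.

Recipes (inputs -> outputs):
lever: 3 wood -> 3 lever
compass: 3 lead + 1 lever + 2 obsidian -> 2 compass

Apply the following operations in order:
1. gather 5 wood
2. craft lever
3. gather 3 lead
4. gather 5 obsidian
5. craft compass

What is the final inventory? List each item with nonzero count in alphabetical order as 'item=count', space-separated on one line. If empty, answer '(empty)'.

After 1 (gather 5 wood): wood=5
After 2 (craft lever): lever=3 wood=2
After 3 (gather 3 lead): lead=3 lever=3 wood=2
After 4 (gather 5 obsidian): lead=3 lever=3 obsidian=5 wood=2
After 5 (craft compass): compass=2 lever=2 obsidian=3 wood=2

Answer: compass=2 lever=2 obsidian=3 wood=2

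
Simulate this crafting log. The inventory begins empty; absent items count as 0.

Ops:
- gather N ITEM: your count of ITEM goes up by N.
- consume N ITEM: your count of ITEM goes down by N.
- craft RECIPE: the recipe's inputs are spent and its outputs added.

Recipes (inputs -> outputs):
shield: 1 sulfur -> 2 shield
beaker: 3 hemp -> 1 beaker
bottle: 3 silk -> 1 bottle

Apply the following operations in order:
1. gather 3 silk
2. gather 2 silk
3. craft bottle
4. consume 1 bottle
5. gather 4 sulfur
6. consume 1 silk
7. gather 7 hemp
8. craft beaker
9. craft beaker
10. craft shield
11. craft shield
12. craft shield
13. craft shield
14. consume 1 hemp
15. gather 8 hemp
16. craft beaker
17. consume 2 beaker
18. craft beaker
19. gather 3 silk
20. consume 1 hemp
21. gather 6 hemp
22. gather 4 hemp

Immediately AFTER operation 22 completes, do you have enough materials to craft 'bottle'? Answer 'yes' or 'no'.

After 1 (gather 3 silk): silk=3
After 2 (gather 2 silk): silk=5
After 3 (craft bottle): bottle=1 silk=2
After 4 (consume 1 bottle): silk=2
After 5 (gather 4 sulfur): silk=2 sulfur=4
After 6 (consume 1 silk): silk=1 sulfur=4
After 7 (gather 7 hemp): hemp=7 silk=1 sulfur=4
After 8 (craft beaker): beaker=1 hemp=4 silk=1 sulfur=4
After 9 (craft beaker): beaker=2 hemp=1 silk=1 sulfur=4
After 10 (craft shield): beaker=2 hemp=1 shield=2 silk=1 sulfur=3
After 11 (craft shield): beaker=2 hemp=1 shield=4 silk=1 sulfur=2
After 12 (craft shield): beaker=2 hemp=1 shield=6 silk=1 sulfur=1
After 13 (craft shield): beaker=2 hemp=1 shield=8 silk=1
After 14 (consume 1 hemp): beaker=2 shield=8 silk=1
After 15 (gather 8 hemp): beaker=2 hemp=8 shield=8 silk=1
After 16 (craft beaker): beaker=3 hemp=5 shield=8 silk=1
After 17 (consume 2 beaker): beaker=1 hemp=5 shield=8 silk=1
After 18 (craft beaker): beaker=2 hemp=2 shield=8 silk=1
After 19 (gather 3 silk): beaker=2 hemp=2 shield=8 silk=4
After 20 (consume 1 hemp): beaker=2 hemp=1 shield=8 silk=4
After 21 (gather 6 hemp): beaker=2 hemp=7 shield=8 silk=4
After 22 (gather 4 hemp): beaker=2 hemp=11 shield=8 silk=4

Answer: yes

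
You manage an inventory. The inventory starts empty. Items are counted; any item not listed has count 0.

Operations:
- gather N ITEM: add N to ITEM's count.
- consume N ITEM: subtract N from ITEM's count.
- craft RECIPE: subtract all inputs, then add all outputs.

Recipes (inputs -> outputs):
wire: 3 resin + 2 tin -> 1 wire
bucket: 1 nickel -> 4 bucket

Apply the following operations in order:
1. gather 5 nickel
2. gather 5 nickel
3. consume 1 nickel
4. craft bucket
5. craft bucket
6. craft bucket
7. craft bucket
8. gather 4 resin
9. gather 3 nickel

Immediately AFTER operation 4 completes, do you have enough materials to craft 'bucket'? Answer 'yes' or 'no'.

After 1 (gather 5 nickel): nickel=5
After 2 (gather 5 nickel): nickel=10
After 3 (consume 1 nickel): nickel=9
After 4 (craft bucket): bucket=4 nickel=8

Answer: yes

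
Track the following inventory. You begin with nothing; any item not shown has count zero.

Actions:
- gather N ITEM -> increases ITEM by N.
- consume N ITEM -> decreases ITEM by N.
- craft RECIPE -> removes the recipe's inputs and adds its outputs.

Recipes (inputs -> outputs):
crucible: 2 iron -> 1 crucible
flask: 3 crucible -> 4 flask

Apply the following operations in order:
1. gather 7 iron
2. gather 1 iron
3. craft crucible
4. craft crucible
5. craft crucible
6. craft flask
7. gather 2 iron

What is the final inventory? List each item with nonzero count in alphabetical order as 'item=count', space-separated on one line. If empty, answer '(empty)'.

After 1 (gather 7 iron): iron=7
After 2 (gather 1 iron): iron=8
After 3 (craft crucible): crucible=1 iron=6
After 4 (craft crucible): crucible=2 iron=4
After 5 (craft crucible): crucible=3 iron=2
After 6 (craft flask): flask=4 iron=2
After 7 (gather 2 iron): flask=4 iron=4

Answer: flask=4 iron=4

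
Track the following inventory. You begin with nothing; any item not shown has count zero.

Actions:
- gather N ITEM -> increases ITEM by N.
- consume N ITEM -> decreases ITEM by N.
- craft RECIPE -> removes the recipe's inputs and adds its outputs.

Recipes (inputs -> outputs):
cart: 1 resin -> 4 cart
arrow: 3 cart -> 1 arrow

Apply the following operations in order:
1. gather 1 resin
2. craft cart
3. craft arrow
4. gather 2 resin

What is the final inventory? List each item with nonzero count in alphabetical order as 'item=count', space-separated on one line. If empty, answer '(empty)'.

Answer: arrow=1 cart=1 resin=2

Derivation:
After 1 (gather 1 resin): resin=1
After 2 (craft cart): cart=4
After 3 (craft arrow): arrow=1 cart=1
After 4 (gather 2 resin): arrow=1 cart=1 resin=2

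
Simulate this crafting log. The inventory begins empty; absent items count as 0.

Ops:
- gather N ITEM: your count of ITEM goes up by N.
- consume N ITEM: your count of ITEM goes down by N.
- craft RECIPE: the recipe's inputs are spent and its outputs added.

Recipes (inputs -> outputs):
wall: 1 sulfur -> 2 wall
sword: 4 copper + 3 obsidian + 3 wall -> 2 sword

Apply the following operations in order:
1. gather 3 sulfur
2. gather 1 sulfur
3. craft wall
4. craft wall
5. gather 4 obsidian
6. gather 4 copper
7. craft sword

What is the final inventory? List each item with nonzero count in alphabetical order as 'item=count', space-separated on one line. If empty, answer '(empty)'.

After 1 (gather 3 sulfur): sulfur=3
After 2 (gather 1 sulfur): sulfur=4
After 3 (craft wall): sulfur=3 wall=2
After 4 (craft wall): sulfur=2 wall=4
After 5 (gather 4 obsidian): obsidian=4 sulfur=2 wall=4
After 6 (gather 4 copper): copper=4 obsidian=4 sulfur=2 wall=4
After 7 (craft sword): obsidian=1 sulfur=2 sword=2 wall=1

Answer: obsidian=1 sulfur=2 sword=2 wall=1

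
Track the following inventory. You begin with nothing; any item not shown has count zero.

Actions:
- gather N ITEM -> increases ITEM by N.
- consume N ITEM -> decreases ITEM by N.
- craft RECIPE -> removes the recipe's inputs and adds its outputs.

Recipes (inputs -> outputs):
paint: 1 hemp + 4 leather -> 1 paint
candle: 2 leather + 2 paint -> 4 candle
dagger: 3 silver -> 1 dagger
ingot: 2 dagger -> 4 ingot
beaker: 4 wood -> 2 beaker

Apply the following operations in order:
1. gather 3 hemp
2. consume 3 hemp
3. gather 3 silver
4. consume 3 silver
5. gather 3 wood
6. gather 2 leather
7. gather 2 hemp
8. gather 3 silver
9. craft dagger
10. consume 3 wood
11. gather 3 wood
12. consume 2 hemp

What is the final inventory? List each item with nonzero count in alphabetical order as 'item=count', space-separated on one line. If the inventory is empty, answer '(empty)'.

Answer: dagger=1 leather=2 wood=3

Derivation:
After 1 (gather 3 hemp): hemp=3
After 2 (consume 3 hemp): (empty)
After 3 (gather 3 silver): silver=3
After 4 (consume 3 silver): (empty)
After 5 (gather 3 wood): wood=3
After 6 (gather 2 leather): leather=2 wood=3
After 7 (gather 2 hemp): hemp=2 leather=2 wood=3
After 8 (gather 3 silver): hemp=2 leather=2 silver=3 wood=3
After 9 (craft dagger): dagger=1 hemp=2 leather=2 wood=3
After 10 (consume 3 wood): dagger=1 hemp=2 leather=2
After 11 (gather 3 wood): dagger=1 hemp=2 leather=2 wood=3
After 12 (consume 2 hemp): dagger=1 leather=2 wood=3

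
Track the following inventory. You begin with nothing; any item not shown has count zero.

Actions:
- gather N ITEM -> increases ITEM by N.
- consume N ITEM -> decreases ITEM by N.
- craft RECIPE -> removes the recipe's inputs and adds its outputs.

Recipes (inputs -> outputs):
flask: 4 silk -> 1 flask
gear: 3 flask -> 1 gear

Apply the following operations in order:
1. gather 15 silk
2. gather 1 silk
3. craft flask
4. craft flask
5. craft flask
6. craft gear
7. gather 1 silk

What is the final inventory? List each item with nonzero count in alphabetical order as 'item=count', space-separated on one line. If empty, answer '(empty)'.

After 1 (gather 15 silk): silk=15
After 2 (gather 1 silk): silk=16
After 3 (craft flask): flask=1 silk=12
After 4 (craft flask): flask=2 silk=8
After 5 (craft flask): flask=3 silk=4
After 6 (craft gear): gear=1 silk=4
After 7 (gather 1 silk): gear=1 silk=5

Answer: gear=1 silk=5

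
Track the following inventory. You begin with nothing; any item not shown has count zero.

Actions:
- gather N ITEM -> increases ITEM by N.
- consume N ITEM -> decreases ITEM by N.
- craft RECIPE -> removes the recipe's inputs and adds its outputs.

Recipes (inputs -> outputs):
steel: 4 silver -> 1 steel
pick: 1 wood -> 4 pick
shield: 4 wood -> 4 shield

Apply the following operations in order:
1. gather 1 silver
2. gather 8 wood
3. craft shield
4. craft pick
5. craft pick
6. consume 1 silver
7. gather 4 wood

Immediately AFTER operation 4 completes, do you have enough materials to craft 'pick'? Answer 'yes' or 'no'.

After 1 (gather 1 silver): silver=1
After 2 (gather 8 wood): silver=1 wood=8
After 3 (craft shield): shield=4 silver=1 wood=4
After 4 (craft pick): pick=4 shield=4 silver=1 wood=3

Answer: yes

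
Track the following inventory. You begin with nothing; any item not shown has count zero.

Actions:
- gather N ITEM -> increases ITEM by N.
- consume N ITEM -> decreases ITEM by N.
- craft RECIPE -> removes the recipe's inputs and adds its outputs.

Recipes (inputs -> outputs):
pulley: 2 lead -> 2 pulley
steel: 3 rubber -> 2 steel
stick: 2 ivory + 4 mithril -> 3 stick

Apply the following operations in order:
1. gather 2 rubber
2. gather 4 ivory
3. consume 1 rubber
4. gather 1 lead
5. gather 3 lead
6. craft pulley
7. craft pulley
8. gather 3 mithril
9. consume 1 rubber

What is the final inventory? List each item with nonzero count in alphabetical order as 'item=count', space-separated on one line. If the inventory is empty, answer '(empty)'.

After 1 (gather 2 rubber): rubber=2
After 2 (gather 4 ivory): ivory=4 rubber=2
After 3 (consume 1 rubber): ivory=4 rubber=1
After 4 (gather 1 lead): ivory=4 lead=1 rubber=1
After 5 (gather 3 lead): ivory=4 lead=4 rubber=1
After 6 (craft pulley): ivory=4 lead=2 pulley=2 rubber=1
After 7 (craft pulley): ivory=4 pulley=4 rubber=1
After 8 (gather 3 mithril): ivory=4 mithril=3 pulley=4 rubber=1
After 9 (consume 1 rubber): ivory=4 mithril=3 pulley=4

Answer: ivory=4 mithril=3 pulley=4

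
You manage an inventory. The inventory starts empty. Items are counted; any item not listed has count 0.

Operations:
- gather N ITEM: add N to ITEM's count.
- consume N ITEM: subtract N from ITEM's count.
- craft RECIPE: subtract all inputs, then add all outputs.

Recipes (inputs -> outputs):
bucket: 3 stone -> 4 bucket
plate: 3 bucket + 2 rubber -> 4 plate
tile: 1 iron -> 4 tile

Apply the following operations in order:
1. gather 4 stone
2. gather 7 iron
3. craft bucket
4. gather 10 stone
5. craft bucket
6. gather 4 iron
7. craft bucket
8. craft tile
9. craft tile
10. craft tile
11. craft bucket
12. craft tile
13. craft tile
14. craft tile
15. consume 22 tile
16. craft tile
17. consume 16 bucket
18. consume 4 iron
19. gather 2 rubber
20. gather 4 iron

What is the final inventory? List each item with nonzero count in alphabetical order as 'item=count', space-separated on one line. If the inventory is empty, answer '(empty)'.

After 1 (gather 4 stone): stone=4
After 2 (gather 7 iron): iron=7 stone=4
After 3 (craft bucket): bucket=4 iron=7 stone=1
After 4 (gather 10 stone): bucket=4 iron=7 stone=11
After 5 (craft bucket): bucket=8 iron=7 stone=8
After 6 (gather 4 iron): bucket=8 iron=11 stone=8
After 7 (craft bucket): bucket=12 iron=11 stone=5
After 8 (craft tile): bucket=12 iron=10 stone=5 tile=4
After 9 (craft tile): bucket=12 iron=9 stone=5 tile=8
After 10 (craft tile): bucket=12 iron=8 stone=5 tile=12
After 11 (craft bucket): bucket=16 iron=8 stone=2 tile=12
After 12 (craft tile): bucket=16 iron=7 stone=2 tile=16
After 13 (craft tile): bucket=16 iron=6 stone=2 tile=20
After 14 (craft tile): bucket=16 iron=5 stone=2 tile=24
After 15 (consume 22 tile): bucket=16 iron=5 stone=2 tile=2
After 16 (craft tile): bucket=16 iron=4 stone=2 tile=6
After 17 (consume 16 bucket): iron=4 stone=2 tile=6
After 18 (consume 4 iron): stone=2 tile=6
After 19 (gather 2 rubber): rubber=2 stone=2 tile=6
After 20 (gather 4 iron): iron=4 rubber=2 stone=2 tile=6

Answer: iron=4 rubber=2 stone=2 tile=6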